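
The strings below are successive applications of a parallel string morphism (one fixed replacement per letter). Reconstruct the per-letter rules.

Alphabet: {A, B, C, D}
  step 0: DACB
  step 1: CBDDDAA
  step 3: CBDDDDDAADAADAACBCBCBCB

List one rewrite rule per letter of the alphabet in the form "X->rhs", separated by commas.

A->DD, B->A, C->DA, D->CB

  step 0 ⇒ step 1: DACB ⇒ CB·DD·DA·A
    A ↦ DD
    B ↦ A
    C ↦ DA
    D ↦ CB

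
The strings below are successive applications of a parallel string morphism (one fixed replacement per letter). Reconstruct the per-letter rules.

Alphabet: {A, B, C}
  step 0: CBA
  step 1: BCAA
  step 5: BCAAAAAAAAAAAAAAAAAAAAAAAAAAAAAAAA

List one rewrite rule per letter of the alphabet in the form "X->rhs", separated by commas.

  step 0 ⇒ step 1: CBA ⇒ B·C·AA
    A ↦ AA
    B ↦ C
    C ↦ B

A->AA, B->C, C->B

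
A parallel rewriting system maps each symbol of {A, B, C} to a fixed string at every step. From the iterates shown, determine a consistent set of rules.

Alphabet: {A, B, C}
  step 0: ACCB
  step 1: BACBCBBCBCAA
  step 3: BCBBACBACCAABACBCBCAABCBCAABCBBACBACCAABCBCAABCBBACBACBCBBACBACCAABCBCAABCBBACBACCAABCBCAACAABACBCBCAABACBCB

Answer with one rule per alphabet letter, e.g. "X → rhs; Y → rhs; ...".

A->BAC, B->CAA, C->BCB

  step 0 ⇒ step 1: ACCB ⇒ BAC·BCB·BCB·CAA
    A ↦ BAC
    B ↦ CAA
    C ↦ BCB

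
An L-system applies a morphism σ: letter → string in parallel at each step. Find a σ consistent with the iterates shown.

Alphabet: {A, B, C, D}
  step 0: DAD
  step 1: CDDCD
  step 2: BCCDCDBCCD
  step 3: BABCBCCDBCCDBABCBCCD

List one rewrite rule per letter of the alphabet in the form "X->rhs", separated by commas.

A->D, B->BA, C->BC, D->CD

  step 2 ⇒ step 3: BCCDCDBCCD ⇒ BA·BC·BC·CD·BC·CD·BA·BC·BC·CD
    B ↦ BA
    C ↦ BC
    D ↦ CD
  step 0 ⇒ step 1: DAD ⇒ CD·D·CD
    A ↦ D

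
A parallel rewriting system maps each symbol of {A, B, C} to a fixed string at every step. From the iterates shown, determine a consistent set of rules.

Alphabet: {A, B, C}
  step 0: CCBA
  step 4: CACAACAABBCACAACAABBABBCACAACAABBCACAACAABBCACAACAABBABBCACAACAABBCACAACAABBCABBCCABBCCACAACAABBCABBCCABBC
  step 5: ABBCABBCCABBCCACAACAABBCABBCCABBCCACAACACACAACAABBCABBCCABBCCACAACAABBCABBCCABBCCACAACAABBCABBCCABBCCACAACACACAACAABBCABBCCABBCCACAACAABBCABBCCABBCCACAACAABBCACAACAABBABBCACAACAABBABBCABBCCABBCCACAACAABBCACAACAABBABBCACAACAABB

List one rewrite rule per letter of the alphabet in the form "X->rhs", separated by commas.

  step 4 ⇒ step 5: CACAACAABBCACAACAABBABBCACAACAABBCACAACAABBCACAACAABBABBCACAACAABBCACAACAABBCABBCCABBCCACAACAABBCABBCCABBC ⇒ ABB·C·ABB·C·C·ABB·C·C·ACA·ACA·ABB·C·ABB·C·C·ABB·C·C·ACA·ACA·C·ACA·ACA·ABB·C·ABB·C·C·ABB·C·C·ACA·ACA·ABB·C·ABB·C·C·ABB·C·C·ACA·ACA·ABB·C·ABB·C·C·ABB·C·C·ACA·ACA·C·ACA·ACA·ABB·C·ABB·C·C·ABB·C·C·ACA·ACA·ABB·C·ABB·C·C·ABB·C·C·ACA·ACA·ABB·C·ACA·ACA·ABB·ABB·C·ACA·ACA·ABB·ABB·C·ABB·C·C·ABB·C·C·ACA·ACA·ABB·C·ACA·ACA·ABB·ABB·C·ACA·ACA·ABB
    A ↦ C
    B ↦ ACA
    C ↦ ABB

A->C, B->ACA, C->ABB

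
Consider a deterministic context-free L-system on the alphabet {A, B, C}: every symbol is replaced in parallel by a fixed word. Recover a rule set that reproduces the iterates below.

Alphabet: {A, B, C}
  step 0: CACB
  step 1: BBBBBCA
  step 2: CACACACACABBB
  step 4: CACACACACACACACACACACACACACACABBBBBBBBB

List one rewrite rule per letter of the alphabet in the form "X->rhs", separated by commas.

A->B, B->CA, C->BB

  step 1 ⇒ step 2: BBBBBCA ⇒ CA·CA·CA·CA·CA·BB·B
    A ↦ B
    B ↦ CA
    C ↦ BB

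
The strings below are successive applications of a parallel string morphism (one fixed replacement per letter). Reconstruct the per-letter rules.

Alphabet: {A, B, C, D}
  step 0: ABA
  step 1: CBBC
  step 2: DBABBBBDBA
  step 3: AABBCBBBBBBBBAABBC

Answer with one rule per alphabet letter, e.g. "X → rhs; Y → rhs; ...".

  step 2 ⇒ step 3: DBABBBBDBA ⇒ AA·BB·C·BB·BB·BB·BB·AA·BB·C
    A ↦ C
    B ↦ BB
    D ↦ AA
  step 1 ⇒ step 2: CBBC ⇒ DBA·BB·BB·DBA
    C ↦ DBA

A->C, B->BB, C->DBA, D->AA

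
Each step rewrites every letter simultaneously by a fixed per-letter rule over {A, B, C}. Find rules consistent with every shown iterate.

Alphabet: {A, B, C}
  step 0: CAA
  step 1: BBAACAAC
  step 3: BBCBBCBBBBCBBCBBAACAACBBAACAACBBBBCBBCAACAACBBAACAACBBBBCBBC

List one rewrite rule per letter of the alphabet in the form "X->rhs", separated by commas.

  step 0 ⇒ step 1: CAA ⇒ BB·AAC·AAC
    A ↦ AAC
    C ↦ BB
    B ↦ BBC  (constrained at step 1)

A->AAC, B->BBC, C->BB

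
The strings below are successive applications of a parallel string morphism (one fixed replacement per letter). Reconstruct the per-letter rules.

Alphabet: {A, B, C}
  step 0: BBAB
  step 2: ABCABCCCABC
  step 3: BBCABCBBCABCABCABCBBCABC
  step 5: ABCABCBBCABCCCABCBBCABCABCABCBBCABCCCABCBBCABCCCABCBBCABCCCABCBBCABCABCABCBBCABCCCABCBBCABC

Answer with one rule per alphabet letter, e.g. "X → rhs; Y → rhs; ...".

A->BB, B->C, C->ABC

  step 2 ⇒ step 3: ABCABCCCABC ⇒ BB·C·ABC·BB·C·ABC·ABC·ABC·BB·C·ABC
    A ↦ BB
    B ↦ C
    C ↦ ABC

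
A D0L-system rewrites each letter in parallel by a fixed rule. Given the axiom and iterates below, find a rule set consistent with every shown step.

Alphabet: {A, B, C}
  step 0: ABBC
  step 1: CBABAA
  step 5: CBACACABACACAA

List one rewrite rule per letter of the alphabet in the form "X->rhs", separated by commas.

  step 0 ⇒ step 1: ABBC ⇒ C·BA·BA·A
    A ↦ C
    B ↦ BA
    C ↦ A

A->C, B->BA, C->A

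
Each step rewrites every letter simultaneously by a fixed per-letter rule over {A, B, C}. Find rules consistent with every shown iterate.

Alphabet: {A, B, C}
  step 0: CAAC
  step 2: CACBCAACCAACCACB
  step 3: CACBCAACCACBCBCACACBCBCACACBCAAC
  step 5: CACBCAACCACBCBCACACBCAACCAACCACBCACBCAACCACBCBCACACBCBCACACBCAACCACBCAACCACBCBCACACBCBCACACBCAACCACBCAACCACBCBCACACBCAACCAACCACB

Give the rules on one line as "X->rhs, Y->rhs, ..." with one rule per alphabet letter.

  step 2 ⇒ step 3: CACBCAACCAACCACB ⇒ CA·CB·CA·AC·CA·CB·CB·CA·CA·CB·CB·CA·CA·CB·CA·AC
    A ↦ CB
    B ↦ AC
    C ↦ CA

A->CB, B->AC, C->CA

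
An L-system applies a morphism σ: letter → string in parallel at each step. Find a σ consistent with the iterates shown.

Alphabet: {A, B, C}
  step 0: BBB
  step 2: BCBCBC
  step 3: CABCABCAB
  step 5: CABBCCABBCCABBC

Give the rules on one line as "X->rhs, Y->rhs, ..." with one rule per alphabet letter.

  step 2 ⇒ step 3: BCBCBC ⇒ CA·B·CA·B·CA·B
    B ↦ CA
    C ↦ B
    A ↦ C  (constrained at step 3)

A->C, B->CA, C->B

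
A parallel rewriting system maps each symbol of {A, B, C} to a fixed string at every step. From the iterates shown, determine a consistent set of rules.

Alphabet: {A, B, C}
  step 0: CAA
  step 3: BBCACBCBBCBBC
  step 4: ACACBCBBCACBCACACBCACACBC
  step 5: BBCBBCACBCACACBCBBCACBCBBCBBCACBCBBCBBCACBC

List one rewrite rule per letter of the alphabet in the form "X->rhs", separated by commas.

A->B, B->AC, C->BC

  step 4 ⇒ step 5: ACACBCBBCACBCACACBCACACBC ⇒ B·BC·B·BC·AC·BC·AC·AC·BC·B·BC·AC·BC·B·BC·B·BC·AC·BC·B·BC·B·BC·AC·BC
    A ↦ B
    B ↦ AC
    C ↦ BC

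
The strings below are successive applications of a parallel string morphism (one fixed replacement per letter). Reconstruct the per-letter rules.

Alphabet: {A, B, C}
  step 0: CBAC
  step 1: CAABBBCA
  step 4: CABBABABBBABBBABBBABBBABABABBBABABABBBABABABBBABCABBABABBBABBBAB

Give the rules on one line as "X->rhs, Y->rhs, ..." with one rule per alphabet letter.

  step 0 ⇒ step 1: CBAC ⇒ CA·AB·BB·CA
    A ↦ BB
    B ↦ AB
    C ↦ CA

A->BB, B->AB, C->CA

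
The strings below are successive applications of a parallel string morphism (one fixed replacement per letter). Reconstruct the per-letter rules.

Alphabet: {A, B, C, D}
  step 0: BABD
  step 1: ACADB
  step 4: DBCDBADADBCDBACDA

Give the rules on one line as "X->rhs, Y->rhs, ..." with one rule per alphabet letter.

A->C, B->A, C->DA, D->DB

  step 0 ⇒ step 1: BABD ⇒ A·C·A·DB
    A ↦ C
    B ↦ A
    D ↦ DB
    C ↦ DA  (constrained at step 1)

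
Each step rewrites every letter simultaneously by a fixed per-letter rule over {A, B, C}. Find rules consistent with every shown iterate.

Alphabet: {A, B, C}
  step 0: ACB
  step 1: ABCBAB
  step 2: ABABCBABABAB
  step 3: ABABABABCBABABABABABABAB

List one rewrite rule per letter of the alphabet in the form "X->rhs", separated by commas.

  step 2 ⇒ step 3: ABABCBABABAB ⇒ AB·AB·AB·AB·CB·AB·AB·AB·AB·AB·AB·AB
    A ↦ AB
    B ↦ AB
    C ↦ CB

A->AB, B->AB, C->CB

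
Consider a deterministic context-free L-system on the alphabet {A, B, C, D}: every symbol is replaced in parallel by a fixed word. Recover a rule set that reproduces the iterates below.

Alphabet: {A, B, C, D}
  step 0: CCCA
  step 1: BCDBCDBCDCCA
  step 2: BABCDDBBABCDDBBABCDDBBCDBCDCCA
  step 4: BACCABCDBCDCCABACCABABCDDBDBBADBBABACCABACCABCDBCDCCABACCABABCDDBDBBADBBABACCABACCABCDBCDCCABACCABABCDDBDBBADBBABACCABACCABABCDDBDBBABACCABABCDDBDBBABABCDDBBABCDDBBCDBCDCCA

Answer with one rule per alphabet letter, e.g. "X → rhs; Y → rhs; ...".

  step 1 ⇒ step 2: BCDBCDBCDCCA ⇒ BA·BCD·DB·BA·BCD·DB·BA·BCD·DB·BCD·BCD·CCA
    A ↦ CCA
    B ↦ BA
    C ↦ BCD
    D ↦ DB

A->CCA, B->BA, C->BCD, D->DB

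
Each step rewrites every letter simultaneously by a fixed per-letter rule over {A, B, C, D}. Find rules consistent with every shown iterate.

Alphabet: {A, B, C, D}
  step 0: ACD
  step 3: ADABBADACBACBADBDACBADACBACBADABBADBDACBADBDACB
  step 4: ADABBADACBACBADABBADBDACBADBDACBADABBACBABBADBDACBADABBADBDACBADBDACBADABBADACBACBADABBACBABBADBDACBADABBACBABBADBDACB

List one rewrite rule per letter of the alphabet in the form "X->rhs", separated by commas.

  step 3 ⇒ step 4: ADABBADACBACBADBDACBADACBACBADABBADBDACBADBDACB ⇒ AD·ABB·AD·ACB·ACB·AD·ABB·AD·BD·ACB·AD·BD·ACB·AD·ABB·ACB·ABB·AD·BD·ACB·AD·ABB·AD·BD·ACB·AD·BD·ACB·AD·ABB·AD·ACB·ACB·AD·ABB·ACB·ABB·AD·BD·ACB·AD·ABB·ACB·ABB·AD·BD·ACB
    A ↦ AD
    B ↦ ACB
    C ↦ BD
    D ↦ ABB

A->AD, B->ACB, C->BD, D->ABB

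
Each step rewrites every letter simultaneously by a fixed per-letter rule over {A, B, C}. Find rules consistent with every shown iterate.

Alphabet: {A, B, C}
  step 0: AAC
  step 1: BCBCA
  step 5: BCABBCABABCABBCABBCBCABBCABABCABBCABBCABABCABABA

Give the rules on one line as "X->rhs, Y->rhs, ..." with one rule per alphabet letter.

A->BC, B->AB, C->A

  step 0 ⇒ step 1: AAC ⇒ BC·BC·A
    A ↦ BC
    C ↦ A
    B ↦ AB  (constrained at step 1)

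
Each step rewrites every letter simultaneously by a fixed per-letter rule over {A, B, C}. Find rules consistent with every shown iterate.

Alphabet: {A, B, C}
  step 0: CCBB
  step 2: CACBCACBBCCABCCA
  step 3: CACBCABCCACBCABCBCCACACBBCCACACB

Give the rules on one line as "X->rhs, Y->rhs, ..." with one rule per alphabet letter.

  step 2 ⇒ step 3: CACBCACBBCCABCCA ⇒ CA·CB·CA·BC·CA·CB·CA·BC·BC·CA·CA·CB·BC·CA·CA·CB
    A ↦ CB
    B ↦ BC
    C ↦ CA

A->CB, B->BC, C->CA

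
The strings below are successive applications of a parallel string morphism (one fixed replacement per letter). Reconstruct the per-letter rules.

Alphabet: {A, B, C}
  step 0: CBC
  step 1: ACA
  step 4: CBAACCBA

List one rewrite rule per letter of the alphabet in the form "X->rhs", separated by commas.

  step 0 ⇒ step 1: CBC ⇒ A·C·A
    B ↦ C
    C ↦ A
    A ↦ CB  (constrained at step 1)

A->CB, B->C, C->A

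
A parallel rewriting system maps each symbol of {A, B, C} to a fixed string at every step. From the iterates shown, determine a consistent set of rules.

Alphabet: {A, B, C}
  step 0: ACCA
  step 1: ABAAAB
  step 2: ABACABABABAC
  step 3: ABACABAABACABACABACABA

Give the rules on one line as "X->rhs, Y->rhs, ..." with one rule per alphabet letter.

  step 2 ⇒ step 3: ABACABABABAC ⇒ AB·AC·AB·A·AB·AC·AB·AC·AB·AC·AB·A
    A ↦ AB
    B ↦ AC
    C ↦ A

A->AB, B->AC, C->A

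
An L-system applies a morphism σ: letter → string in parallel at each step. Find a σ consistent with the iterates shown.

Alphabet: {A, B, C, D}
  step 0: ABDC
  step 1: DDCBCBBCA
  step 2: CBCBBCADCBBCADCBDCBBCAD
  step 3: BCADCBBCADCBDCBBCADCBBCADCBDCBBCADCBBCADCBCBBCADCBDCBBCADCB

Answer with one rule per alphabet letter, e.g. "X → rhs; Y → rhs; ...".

A->D, B->DCB, C->BCA, D->CB

  step 2 ⇒ step 3: CBCBBCADCBBCADCBDCBBCAD ⇒ BCA·DCB·BCA·DCB·DCB·BCA·D·CB·BCA·DCB·DCB·BCA·D·CB·BCA·DCB·CB·BCA·DCB·DCB·BCA·D·CB
    A ↦ D
    B ↦ DCB
    C ↦ BCA
    D ↦ CB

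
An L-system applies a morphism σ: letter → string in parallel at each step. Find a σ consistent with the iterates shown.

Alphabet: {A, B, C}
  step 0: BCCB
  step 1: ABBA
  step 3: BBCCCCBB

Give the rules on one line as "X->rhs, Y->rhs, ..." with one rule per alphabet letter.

  step 0 ⇒ step 1: BCCB ⇒ A·B·B·A
    B ↦ A
    C ↦ B
    A ↦ CC  (constrained at step 1)

A->CC, B->A, C->B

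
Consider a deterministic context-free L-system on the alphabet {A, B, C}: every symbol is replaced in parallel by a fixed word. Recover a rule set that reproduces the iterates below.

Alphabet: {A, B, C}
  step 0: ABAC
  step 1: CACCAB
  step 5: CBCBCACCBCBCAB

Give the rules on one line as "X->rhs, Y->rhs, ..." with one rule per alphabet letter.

  step 0 ⇒ step 1: ABAC ⇒ CA·C·CA·B
    A ↦ CA
    B ↦ C
    C ↦ B

A->CA, B->C, C->B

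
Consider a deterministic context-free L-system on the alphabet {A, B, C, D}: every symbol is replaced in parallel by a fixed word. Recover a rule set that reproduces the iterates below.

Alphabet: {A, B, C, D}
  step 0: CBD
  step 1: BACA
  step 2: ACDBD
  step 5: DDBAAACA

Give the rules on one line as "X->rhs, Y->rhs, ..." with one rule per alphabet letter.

  step 1 ⇒ step 2: BACA ⇒ AC·D·B·D
    A ↦ D
    B ↦ AC
    C ↦ B
  step 0 ⇒ step 1: CBD ⇒ B·AC·A
    D ↦ A

A->D, B->AC, C->B, D->A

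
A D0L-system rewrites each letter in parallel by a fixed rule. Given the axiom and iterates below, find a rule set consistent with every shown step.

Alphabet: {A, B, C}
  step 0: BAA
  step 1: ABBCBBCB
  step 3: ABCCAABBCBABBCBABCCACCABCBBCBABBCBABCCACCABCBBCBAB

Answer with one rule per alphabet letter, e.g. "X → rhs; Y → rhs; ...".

A->BCB, B->AB, C->CCA

  step 0 ⇒ step 1: BAA ⇒ AB·BCB·BCB
    A ↦ BCB
    B ↦ AB
    C ↦ CCA  (constrained at step 1)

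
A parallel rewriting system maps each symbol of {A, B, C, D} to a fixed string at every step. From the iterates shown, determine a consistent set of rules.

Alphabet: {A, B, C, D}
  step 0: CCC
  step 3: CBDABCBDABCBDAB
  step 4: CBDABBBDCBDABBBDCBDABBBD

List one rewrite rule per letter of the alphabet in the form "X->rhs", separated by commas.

A->BB, B->D, C->CB, D->AB

  step 3 ⇒ step 4: CBDABCBDABCBDAB ⇒ CB·D·AB·BB·D·CB·D·AB·BB·D·CB·D·AB·BB·D
    A ↦ BB
    B ↦ D
    C ↦ CB
    D ↦ AB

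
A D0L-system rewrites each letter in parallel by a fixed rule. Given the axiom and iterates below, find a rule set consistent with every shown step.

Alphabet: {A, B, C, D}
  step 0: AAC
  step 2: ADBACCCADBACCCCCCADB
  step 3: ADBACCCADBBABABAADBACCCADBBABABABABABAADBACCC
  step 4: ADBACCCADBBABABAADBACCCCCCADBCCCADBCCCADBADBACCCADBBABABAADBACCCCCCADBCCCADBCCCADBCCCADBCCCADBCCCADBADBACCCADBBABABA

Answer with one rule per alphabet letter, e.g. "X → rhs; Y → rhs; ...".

A->ADB, B->CCC, C->BA, D->A

  step 3 ⇒ step 4: ADBACCCADBBABABAADBACCCADBBABABABABABAADBACCC ⇒ ADB·A·CCC·ADB·BA·BA·BA·ADB·A·CCC·CCC·ADB·CCC·ADB·CCC·ADB·ADB·A·CCC·ADB·BA·BA·BA·ADB·A·CCC·CCC·ADB·CCC·ADB·CCC·ADB·CCC·ADB·CCC·ADB·CCC·ADB·ADB·A·CCC·ADB·BA·BA·BA
    A ↦ ADB
    B ↦ CCC
    C ↦ BA
    D ↦ A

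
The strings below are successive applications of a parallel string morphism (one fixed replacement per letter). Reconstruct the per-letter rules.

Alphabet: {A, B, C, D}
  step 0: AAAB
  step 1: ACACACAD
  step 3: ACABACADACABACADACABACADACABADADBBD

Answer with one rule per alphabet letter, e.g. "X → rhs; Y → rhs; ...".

  step 0 ⇒ step 1: AAAB ⇒ AC·AC·AC·AD
    A ↦ AC
    B ↦ AD
    C ↦ AB  (constrained at step 1)
    D ↦ BBD  (constrained at step 1)

A->AC, B->AD, C->AB, D->BBD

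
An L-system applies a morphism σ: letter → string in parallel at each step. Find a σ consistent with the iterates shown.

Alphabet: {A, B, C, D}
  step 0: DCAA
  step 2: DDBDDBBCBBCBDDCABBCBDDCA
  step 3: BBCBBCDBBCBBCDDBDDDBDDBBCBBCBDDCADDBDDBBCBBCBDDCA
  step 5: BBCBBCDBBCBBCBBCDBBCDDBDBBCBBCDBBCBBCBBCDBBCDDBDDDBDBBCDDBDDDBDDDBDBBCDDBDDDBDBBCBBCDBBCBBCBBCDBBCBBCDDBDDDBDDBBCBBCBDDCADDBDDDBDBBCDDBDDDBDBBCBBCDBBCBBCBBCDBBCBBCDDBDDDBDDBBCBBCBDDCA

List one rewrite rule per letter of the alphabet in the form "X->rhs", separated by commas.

A->DCA, B->D, C->BD, D->BBC

  step 2 ⇒ step 3: DDBDDBBCBBCBDDCABBCBDDCA ⇒ BBC·BBC·D·BBC·BBC·D·D·BD·D·D·BD·D·BBC·BBC·BD·DCA·D·D·BD·D·BBC·BBC·BD·DCA
    A ↦ DCA
    B ↦ D
    C ↦ BD
    D ↦ BBC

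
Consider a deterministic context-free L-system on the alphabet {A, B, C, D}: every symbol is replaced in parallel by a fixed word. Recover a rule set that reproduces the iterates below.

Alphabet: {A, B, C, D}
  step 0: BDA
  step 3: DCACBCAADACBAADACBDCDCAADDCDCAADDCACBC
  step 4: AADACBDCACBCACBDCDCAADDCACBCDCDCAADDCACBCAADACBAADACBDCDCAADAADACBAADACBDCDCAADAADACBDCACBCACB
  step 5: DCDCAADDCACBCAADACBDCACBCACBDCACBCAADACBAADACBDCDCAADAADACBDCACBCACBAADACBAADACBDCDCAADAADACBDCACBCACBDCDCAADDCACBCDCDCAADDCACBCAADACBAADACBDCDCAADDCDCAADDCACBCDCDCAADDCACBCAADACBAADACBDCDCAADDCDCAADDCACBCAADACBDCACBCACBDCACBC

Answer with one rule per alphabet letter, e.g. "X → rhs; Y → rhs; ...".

A->DC, B->C, C->ACB, D->AAD

  step 4 ⇒ step 5: AADACBDCACBCACBDCDCAADDCACBCDCDCAADDCACBCAADACBAADACBDCDCAADAADACBAADACBDCDCAADAADACBDCACBCACB ⇒ DC·DC·AAD·DC·ACB·C·AAD·ACB·DC·ACB·C·ACB·DC·ACB·C·AAD·ACB·AAD·ACB·DC·DC·AAD·AAD·ACB·DC·ACB·C·ACB·AAD·ACB·AAD·ACB·DC·DC·AAD·AAD·ACB·DC·ACB·C·ACB·DC·DC·AAD·DC·ACB·C·DC·DC·AAD·DC·ACB·C·AAD·ACB·AAD·ACB·DC·DC·AAD·DC·DC·AAD·DC·ACB·C·DC·DC·AAD·DC·ACB·C·AAD·ACB·AAD·ACB·DC·DC·AAD·DC·DC·AAD·DC·ACB·C·AAD·ACB·DC·ACB·C·ACB·DC·ACB·C
    A ↦ DC
    B ↦ C
    C ↦ ACB
    D ↦ AAD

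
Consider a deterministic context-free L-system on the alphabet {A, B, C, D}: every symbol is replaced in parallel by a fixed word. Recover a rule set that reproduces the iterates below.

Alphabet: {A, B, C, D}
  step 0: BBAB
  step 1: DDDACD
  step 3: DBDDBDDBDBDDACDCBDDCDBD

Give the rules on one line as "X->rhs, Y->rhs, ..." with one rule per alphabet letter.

  step 0 ⇒ step 1: BBAB ⇒ D·D·DAC·D
    A ↦ DAC
    B ↦ D
    C ↦ DC  (constrained at step 1)
    D ↦ BD  (constrained at step 1)

A->DAC, B->D, C->DC, D->BD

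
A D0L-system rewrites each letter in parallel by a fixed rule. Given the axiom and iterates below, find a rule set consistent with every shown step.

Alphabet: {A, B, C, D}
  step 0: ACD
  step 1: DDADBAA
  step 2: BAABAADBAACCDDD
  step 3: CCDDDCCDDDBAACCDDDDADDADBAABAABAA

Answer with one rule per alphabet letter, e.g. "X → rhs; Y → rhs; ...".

  step 2 ⇒ step 3: BAABAADBAACCDDD ⇒ CCD·D·D·CCD·D·D·BAA·CCD·D·D·DAD·DAD·BAA·BAA·BAA
    A ↦ D
    B ↦ CCD
    C ↦ DAD
    D ↦ BAA

A->D, B->CCD, C->DAD, D->BAA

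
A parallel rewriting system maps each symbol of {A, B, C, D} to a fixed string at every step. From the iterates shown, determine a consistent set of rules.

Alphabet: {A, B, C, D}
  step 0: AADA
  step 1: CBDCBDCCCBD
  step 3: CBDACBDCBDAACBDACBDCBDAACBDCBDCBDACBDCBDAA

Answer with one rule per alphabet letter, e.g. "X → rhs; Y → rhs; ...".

A->CBD, B->CAA, C->A, D->CC

  step 0 ⇒ step 1: AADA ⇒ CBD·CBD·CC·CBD
    A ↦ CBD
    D ↦ CC
    B ↦ CAA  (constrained at step 1)
    C ↦ A  (constrained at step 1)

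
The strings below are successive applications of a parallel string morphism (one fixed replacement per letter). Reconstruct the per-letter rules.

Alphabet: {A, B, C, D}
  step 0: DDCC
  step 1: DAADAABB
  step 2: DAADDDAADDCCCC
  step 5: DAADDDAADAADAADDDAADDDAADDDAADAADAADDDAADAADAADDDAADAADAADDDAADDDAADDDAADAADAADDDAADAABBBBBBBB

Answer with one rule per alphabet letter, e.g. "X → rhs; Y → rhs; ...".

A->D, B->CC, C->B, D->DAA

  step 1 ⇒ step 2: DAADAABB ⇒ DAA·D·D·DAA·D·D·CC·CC
    A ↦ D
    B ↦ CC
    D ↦ DAA
  step 0 ⇒ step 1: DDCC ⇒ DAA·DAA·B·B
    C ↦ B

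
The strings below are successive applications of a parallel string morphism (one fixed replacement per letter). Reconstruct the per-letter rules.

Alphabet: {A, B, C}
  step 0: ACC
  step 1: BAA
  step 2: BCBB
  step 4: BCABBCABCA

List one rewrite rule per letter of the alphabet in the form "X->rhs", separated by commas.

  step 1 ⇒ step 2: BAA ⇒ BC·B·B
    A ↦ B
    B ↦ BC
  step 0 ⇒ step 1: ACC ⇒ B·A·A
    C ↦ A

A->B, B->BC, C->A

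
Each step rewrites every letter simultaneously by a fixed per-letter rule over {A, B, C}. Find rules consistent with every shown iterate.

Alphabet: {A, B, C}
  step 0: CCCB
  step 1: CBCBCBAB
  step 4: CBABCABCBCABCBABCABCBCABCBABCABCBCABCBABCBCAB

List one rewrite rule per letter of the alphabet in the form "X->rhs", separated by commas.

A->C, B->AB, C->CB

  step 0 ⇒ step 1: CCCB ⇒ CB·CB·CB·AB
    B ↦ AB
    C ↦ CB
    A ↦ C  (constrained at step 1)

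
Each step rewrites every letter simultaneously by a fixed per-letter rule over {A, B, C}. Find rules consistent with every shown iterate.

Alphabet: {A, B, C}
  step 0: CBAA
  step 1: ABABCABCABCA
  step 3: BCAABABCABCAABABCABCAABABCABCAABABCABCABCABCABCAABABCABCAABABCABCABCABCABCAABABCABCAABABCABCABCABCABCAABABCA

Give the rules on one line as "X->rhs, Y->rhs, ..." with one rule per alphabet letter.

  step 0 ⇒ step 1: CBAA ⇒ ABA·BCA·BCA·BCA
    A ↦ BCA
    B ↦ BCA
    C ↦ ABA

A->BCA, B->BCA, C->ABA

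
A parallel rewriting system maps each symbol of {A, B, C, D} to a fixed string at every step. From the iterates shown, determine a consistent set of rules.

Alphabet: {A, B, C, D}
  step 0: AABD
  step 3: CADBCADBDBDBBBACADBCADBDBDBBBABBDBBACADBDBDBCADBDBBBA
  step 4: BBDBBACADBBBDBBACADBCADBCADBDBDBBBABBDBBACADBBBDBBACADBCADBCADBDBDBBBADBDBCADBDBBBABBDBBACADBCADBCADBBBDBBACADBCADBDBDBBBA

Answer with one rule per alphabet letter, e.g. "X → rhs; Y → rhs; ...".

  step 3 ⇒ step 4: CADBCADBDBDBBBACADBCADBDBDBBBABBDBBACADBDBDBCADBDBBBA ⇒ BBD·BBA·CA·DB·BBD·BBA·CA·DB·CA·DB·CA·DB·DB·DB·BBA·BBD·BBA·CA·DB·BBD·BBA·CA·DB·CA·DB·CA·DB·DB·DB·BBA·DB·DB·CA·DB·DB·BBA·BBD·BBA·CA·DB·CA·DB·CA·DB·BBD·BBA·CA·DB·CA·DB·DB·DB·BBA
    A ↦ BBA
    B ↦ DB
    C ↦ BBD
    D ↦ CA

A->BBA, B->DB, C->BBD, D->CA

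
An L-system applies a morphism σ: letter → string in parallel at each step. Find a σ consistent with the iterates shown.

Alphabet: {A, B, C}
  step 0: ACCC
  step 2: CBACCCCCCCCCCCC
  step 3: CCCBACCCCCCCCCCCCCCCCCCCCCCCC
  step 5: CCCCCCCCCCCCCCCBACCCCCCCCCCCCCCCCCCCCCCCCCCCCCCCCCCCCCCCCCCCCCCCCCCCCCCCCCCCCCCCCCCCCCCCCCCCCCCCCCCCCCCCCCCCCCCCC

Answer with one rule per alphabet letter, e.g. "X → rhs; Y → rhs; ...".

A->BA, B->C, C->CC

  step 2 ⇒ step 3: CBACCCCCCCCCCCC ⇒ CC·C·BA·CC·CC·CC·CC·CC·CC·CC·CC·CC·CC·CC·CC
    A ↦ BA
    B ↦ C
    C ↦ CC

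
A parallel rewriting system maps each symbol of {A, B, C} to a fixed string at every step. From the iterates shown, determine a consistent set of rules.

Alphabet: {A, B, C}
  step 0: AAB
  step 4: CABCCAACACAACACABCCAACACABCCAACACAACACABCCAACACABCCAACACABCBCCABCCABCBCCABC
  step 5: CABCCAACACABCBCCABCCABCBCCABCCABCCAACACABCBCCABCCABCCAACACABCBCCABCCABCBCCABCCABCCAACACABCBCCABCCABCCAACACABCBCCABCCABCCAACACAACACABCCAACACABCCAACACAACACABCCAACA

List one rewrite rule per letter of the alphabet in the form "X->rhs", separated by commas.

  step 4 ⇒ step 5: CABCCAACACAACACABCCAACACABCCAACACAACACABCCAACACABCCAACACABCBCCABCCABCBCCABC ⇒ CA·BC·CAA·CA·CA·BC·BC·CA·BC·CA·BC·BC·CA·BC·CA·BC·CAA·CA·CA·BC·BC·CA·BC·CA·BC·CAA·CA·CA·BC·BC·CA·BC·CA·BC·BC·CA·BC·CA·BC·CAA·CA·CA·BC·BC·CA·BC·CA·BC·CAA·CA·CA·BC·BC·CA·BC·CA·BC·CAA·CA·CAA·CA·CA·BC·CAA·CA·CA·BC·CAA·CA·CAA·CA·CA·BC·CAA·CA
    A ↦ BC
    B ↦ CAA
    C ↦ CA

A->BC, B->CAA, C->CA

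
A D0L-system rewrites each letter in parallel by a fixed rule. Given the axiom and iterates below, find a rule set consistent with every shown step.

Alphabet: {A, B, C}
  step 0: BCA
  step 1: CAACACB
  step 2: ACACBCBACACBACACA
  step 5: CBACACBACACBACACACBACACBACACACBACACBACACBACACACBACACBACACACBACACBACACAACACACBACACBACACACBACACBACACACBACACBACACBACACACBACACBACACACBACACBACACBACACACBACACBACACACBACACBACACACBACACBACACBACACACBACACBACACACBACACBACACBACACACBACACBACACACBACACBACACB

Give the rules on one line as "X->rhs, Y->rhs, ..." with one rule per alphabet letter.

  step 1 ⇒ step 2: CAACACB ⇒ ACA·CB·CB·ACA·CB·ACA·CA
    A ↦ CB
    B ↦ CA
    C ↦ ACA

A->CB, B->CA, C->ACA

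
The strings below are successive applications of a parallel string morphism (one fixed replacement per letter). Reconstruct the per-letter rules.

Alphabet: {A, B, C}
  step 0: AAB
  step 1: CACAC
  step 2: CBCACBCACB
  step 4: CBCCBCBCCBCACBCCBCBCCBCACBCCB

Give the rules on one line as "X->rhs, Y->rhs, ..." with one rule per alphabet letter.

A->CA, B->C, C->CB

  step 1 ⇒ step 2: CACAC ⇒ CB·CA·CB·CA·CB
    A ↦ CA
    C ↦ CB
  step 0 ⇒ step 1: AAB ⇒ CA·CA·C
    B ↦ C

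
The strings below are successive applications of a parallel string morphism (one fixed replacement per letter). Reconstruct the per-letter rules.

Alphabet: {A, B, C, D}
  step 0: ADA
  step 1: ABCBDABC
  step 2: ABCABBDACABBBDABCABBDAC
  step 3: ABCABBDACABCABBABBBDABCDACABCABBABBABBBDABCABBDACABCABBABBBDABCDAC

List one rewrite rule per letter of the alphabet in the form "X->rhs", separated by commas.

  step 2 ⇒ step 3: ABCABBDACABBBDABCABBDAC ⇒ ABC·ABB·DAC·ABC·ABB·ABB·BD·ABC·DAC·ABC·ABB·ABB·ABB·BD·ABC·ABB·DAC·ABC·ABB·ABB·BD·ABC·DAC
    A ↦ ABC
    B ↦ ABB
    C ↦ DAC
    D ↦ BD

A->ABC, B->ABB, C->DAC, D->BD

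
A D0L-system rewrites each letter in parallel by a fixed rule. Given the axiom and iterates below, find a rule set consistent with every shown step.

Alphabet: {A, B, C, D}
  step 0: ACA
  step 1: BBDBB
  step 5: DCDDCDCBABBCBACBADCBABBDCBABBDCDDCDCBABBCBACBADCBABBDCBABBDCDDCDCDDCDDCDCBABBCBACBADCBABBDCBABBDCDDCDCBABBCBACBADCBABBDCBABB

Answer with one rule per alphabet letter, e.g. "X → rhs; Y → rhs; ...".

A->BB, B->CBA, C->D, D->DC

  step 0 ⇒ step 1: ACA ⇒ BB·D·BB
    A ↦ BB
    C ↦ D
    B ↦ CBA  (constrained at step 1)
    D ↦ DC  (constrained at step 1)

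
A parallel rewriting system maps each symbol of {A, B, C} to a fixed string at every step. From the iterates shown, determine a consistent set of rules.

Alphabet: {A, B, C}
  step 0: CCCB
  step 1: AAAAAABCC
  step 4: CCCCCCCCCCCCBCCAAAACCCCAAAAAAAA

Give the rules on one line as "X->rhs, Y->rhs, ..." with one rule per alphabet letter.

  step 0 ⇒ step 1: CCCB ⇒ AA·AA·AA·BCC
    B ↦ BCC
    C ↦ AA
    A ↦ C  (constrained at step 1)

A->C, B->BCC, C->AA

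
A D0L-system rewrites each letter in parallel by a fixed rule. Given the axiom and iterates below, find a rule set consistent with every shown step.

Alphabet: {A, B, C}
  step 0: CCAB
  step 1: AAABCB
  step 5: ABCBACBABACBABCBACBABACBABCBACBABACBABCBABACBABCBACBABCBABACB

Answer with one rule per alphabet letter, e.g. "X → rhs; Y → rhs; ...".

  step 0 ⇒ step 1: CCAB ⇒ A·A·AB·CB
    A ↦ AB
    B ↦ CB
    C ↦ A

A->AB, B->CB, C->A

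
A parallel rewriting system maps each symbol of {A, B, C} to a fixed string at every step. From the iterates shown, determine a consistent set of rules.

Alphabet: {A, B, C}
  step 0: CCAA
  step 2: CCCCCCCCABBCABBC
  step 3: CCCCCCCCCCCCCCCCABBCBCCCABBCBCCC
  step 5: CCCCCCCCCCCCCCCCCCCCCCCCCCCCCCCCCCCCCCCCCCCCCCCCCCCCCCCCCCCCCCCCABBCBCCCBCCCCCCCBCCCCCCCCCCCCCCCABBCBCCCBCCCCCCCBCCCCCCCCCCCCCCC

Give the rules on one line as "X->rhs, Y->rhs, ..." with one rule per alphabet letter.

A->AB, B->BC, C->CC

  step 2 ⇒ step 3: CCCCCCCCABBCABBC ⇒ CC·CC·CC·CC·CC·CC·CC·CC·AB·BC·BC·CC·AB·BC·BC·CC
    A ↦ AB
    B ↦ BC
    C ↦ CC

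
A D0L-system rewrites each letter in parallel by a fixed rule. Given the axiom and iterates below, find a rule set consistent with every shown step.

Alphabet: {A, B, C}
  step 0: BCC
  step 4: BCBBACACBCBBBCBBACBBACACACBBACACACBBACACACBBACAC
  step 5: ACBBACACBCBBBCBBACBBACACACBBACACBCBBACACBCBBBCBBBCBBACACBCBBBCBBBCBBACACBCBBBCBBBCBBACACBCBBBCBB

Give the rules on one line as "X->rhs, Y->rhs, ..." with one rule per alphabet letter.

  step 4 ⇒ step 5: BCBBACACBCBBBCBBACBBACACACBBACACACBBACACACBBACAC ⇒ AC·BB·AC·AC·BC·BB·BC·BB·AC·BB·AC·AC·AC·BB·AC·AC·BC·BB·AC·AC·BC·BB·BC·BB·BC·BB·AC·AC·BC·BB·BC·BB·BC·BB·AC·AC·BC·BB·BC·BB·BC·BB·AC·AC·BC·BB·BC·BB
    A ↦ BC
    B ↦ AC
    C ↦ BB

A->BC, B->AC, C->BB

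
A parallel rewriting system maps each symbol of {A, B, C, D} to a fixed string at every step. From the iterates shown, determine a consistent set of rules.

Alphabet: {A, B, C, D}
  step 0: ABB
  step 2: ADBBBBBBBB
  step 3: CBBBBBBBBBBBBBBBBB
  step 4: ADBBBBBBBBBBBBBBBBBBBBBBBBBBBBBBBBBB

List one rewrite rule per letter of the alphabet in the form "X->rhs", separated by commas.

A->C, B->BB, C->AD, D->B

  step 3 ⇒ step 4: CBBBBBBBBBBBBBBBBB ⇒ AD·BB·BB·BB·BB·BB·BB·BB·BB·BB·BB·BB·BB·BB·BB·BB·BB·BB
    B ↦ BB
    C ↦ AD
  step 2 ⇒ step 3: ADBBBBBBBB ⇒ C·B·BB·BB·BB·BB·BB·BB·BB·BB
    A ↦ C
  step 2 ⇒ step 3: ADBBBBBBBB ⇒ C·B·BB·BB·BB·BB·BB·BB·BB·BB
    D ↦ B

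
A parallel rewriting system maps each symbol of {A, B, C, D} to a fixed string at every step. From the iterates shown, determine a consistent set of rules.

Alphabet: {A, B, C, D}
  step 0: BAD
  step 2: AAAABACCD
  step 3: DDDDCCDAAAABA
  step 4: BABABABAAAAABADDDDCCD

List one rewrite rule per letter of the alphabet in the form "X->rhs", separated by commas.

A->D, B->CC, C->AA, D->BA

  step 3 ⇒ step 4: DDDDCCDAAAABA ⇒ BA·BA·BA·BA·AA·AA·BA·D·D·D·D·CC·D
    A ↦ D
    B ↦ CC
    C ↦ AA
    D ↦ BA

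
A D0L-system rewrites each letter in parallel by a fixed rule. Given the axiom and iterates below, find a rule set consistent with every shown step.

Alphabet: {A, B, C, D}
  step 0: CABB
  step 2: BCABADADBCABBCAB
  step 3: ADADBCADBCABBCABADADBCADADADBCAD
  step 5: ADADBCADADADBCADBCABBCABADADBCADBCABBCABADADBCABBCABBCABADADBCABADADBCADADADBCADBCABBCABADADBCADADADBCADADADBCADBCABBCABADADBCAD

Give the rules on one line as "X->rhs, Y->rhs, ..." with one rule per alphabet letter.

  step 2 ⇒ step 3: BCABADADBCABBCAB ⇒ AD·AD·BC·AD·BC·AB·BC·AB·AD·AD·BC·AD·AD·AD·BC·AD
    A ↦ BC
    B ↦ AD
    C ↦ AD
    D ↦ AB

A->BC, B->AD, C->AD, D->AB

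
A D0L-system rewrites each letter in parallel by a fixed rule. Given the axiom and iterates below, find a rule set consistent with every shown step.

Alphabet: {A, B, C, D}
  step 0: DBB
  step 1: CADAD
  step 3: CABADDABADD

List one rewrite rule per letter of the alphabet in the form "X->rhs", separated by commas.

A->AB, B->AD, C->D, D->C

  step 0 ⇒ step 1: DBB ⇒ C·AD·AD
    B ↦ AD
    D ↦ C
    A ↦ AB  (constrained at step 1)
    C ↦ D  (constrained at step 1)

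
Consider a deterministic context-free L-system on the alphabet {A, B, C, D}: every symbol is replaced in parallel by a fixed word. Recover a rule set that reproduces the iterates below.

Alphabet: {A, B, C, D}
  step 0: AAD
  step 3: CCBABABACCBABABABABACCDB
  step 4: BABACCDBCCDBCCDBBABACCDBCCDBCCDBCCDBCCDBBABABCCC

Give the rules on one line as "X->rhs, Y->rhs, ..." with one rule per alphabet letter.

A->DB, B->CC, C->BA, D->BC

  step 3 ⇒ step 4: CCBABABACCBABABABABACCDB ⇒ BA·BA·CC·DB·CC·DB·CC·DB·BA·BA·CC·DB·CC·DB·CC·DB·CC·DB·CC·DB·BA·BA·BC·CC
    A ↦ DB
    B ↦ CC
    C ↦ BA
    D ↦ BC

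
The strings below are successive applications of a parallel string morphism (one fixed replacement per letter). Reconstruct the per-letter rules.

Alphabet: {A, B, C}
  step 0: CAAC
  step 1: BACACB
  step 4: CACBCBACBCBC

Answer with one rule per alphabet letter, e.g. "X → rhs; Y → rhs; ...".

A->AC, B->C, C->B

  step 0 ⇒ step 1: CAAC ⇒ B·AC·AC·B
    A ↦ AC
    C ↦ B
    B ↦ C  (constrained at step 1)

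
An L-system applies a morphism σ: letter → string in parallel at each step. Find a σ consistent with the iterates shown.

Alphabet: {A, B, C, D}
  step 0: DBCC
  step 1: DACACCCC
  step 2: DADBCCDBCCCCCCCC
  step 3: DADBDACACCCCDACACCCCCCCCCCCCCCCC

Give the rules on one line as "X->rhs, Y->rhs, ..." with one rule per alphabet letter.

  step 2 ⇒ step 3: DADBCCDBCCCCCCCC ⇒ DA·DB·DA·CA·CC·CC·DA·CA·CC·CC·CC·CC·CC·CC·CC·CC
    A ↦ DB
    B ↦ CA
    C ↦ CC
    D ↦ DA

A->DB, B->CA, C->CC, D->DA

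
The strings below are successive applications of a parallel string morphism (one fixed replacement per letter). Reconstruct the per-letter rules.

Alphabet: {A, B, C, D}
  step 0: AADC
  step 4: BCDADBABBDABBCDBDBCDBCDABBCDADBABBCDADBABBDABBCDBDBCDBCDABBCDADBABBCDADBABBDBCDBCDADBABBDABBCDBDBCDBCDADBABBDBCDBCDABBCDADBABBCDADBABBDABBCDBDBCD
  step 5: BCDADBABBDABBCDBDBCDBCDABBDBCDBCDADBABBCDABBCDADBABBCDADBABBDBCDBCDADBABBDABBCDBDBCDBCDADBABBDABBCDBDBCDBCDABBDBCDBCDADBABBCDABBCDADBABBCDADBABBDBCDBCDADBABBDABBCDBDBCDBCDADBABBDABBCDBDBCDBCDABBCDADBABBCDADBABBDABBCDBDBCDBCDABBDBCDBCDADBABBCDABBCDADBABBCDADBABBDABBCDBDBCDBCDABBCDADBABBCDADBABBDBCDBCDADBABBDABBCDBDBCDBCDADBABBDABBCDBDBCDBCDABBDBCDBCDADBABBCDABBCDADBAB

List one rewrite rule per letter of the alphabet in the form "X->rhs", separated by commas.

  step 4 ⇒ step 5: BCDADBABBDABBCDBDBCDBCDABBCDADBABBCDADBABBDABBCDBDBCDBCDABBCDADBABBCDADBABBDBCDBCDADBABBDABBCDBDBCDBCDADBABBDBCDBCDABBCDADBABBCDADBABBDABBCDBDBCD ⇒ BCD·ADB·AB·BD·AB·BCD·BD·BCD·BCD·AB·BD·BCD·BCD·ADB·AB·BCD·AB·BCD·ADB·AB·BCD·ADB·AB·BD·BCD·BCD·ADB·AB·BD·AB·BCD·BD·BCD·BCD·ADB·AB·BD·AB·BCD·BD·BCD·BCD·AB·BD·BCD·BCD·ADB·AB·BCD·AB·BCD·ADB·AB·BCD·ADB·AB·BD·BCD·BCD·ADB·AB·BD·AB·BCD·BD·BCD·BCD·ADB·AB·BD·AB·BCD·BD·BCD·BCD·AB·BCD·ADB·AB·BCD·ADB·AB·BD·AB·BCD·BD·BCD·BCD·AB·BD·BCD·BCD·ADB·AB·BCD·AB·BCD·ADB·AB·BCD·ADB·AB·BD·AB·BCD·BD·BCD·BCD·AB·BCD·ADB·AB·BCD·ADB·AB·BD·BCD·BCD·ADB·AB·BD·AB·BCD·BD·BCD·BCD·ADB·AB·BD·AB·BCD·BD·BCD·BCD·AB·BD·BCD·BCD·ADB·AB·BCD·AB·BCD·ADB·AB
    A ↦ BD
    B ↦ BCD
    C ↦ ADB
    D ↦ AB

A->BD, B->BCD, C->ADB, D->AB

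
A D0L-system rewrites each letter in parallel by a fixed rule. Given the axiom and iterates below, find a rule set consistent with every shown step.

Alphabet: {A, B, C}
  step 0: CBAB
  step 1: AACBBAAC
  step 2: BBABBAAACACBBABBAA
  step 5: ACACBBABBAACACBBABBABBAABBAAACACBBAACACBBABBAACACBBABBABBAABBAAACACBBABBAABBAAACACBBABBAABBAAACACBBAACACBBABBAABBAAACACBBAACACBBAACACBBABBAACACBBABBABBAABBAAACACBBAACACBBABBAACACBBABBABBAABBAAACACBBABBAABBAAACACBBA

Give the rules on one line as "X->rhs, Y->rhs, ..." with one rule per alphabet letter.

A->BBA, B->AC, C->A

  step 1 ⇒ step 2: AACBBAAC ⇒ BBA·BBA·A·AC·AC·BBA·BBA·A
    A ↦ BBA
    B ↦ AC
    C ↦ A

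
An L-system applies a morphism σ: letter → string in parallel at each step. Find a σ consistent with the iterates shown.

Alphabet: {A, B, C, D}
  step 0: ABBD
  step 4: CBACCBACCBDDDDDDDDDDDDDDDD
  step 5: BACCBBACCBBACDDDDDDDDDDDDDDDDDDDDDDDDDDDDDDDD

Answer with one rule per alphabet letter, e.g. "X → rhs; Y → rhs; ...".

  step 4 ⇒ step 5: CBACCBACCBDDDDDDDDDDDDDDDD ⇒ B·AC·C·B·B·AC·C·B·B·AC·DD·DD·DD·DD·DD·DD·DD·DD·DD·DD·DD·DD·DD·DD·DD·DD
    A ↦ C
    B ↦ AC
    C ↦ B
    D ↦ DD

A->C, B->AC, C->B, D->DD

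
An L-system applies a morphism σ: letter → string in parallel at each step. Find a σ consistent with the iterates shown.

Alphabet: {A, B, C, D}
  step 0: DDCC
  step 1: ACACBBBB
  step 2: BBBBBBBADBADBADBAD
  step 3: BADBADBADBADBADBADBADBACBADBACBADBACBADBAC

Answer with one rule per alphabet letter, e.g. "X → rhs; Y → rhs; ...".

  step 2 ⇒ step 3: BBBBBBBADBADBADBAD ⇒ BAD·BAD·BAD·BAD·BAD·BAD·BAD·B·AC·BAD·B·AC·BAD·B·AC·BAD·B·AC
    A ↦ B
    B ↦ BAD
    D ↦ AC
  step 0 ⇒ step 1: DDCC ⇒ AC·AC·BB·BB
    C ↦ BB

A->B, B->BAD, C->BB, D->AC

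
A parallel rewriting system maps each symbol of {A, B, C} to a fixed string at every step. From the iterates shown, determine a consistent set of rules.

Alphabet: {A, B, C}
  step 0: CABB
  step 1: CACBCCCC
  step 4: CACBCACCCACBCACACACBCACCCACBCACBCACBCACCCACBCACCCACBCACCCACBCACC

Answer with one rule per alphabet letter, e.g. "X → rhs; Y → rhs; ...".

A->CB, B->CC, C->CA

  step 0 ⇒ step 1: CABB ⇒ CA·CB·CC·CC
    A ↦ CB
    B ↦ CC
    C ↦ CA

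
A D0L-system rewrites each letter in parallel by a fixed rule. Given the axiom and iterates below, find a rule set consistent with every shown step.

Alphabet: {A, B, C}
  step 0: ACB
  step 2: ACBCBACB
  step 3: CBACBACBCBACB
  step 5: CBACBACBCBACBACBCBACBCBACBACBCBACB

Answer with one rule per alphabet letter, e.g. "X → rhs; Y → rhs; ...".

  step 2 ⇒ step 3: ACBCBACB ⇒ CB·A·CB·A·CB·CB·A·CB
    A ↦ CB
    B ↦ CB
    C ↦ A

A->CB, B->CB, C->A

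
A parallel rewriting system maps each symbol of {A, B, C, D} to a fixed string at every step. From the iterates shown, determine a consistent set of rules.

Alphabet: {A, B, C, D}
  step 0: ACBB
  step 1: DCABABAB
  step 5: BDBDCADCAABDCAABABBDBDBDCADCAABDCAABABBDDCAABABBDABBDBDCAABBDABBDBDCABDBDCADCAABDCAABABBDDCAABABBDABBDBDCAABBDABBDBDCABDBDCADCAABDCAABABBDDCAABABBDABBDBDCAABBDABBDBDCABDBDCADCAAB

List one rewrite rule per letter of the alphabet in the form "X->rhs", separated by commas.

  step 0 ⇒ step 1: ACBB ⇒ DCA·B·AB·AB
    A ↦ DCA
    B ↦ AB
    C ↦ B
    D ↦ BD  (constrained at step 1)

A->DCA, B->AB, C->B, D->BD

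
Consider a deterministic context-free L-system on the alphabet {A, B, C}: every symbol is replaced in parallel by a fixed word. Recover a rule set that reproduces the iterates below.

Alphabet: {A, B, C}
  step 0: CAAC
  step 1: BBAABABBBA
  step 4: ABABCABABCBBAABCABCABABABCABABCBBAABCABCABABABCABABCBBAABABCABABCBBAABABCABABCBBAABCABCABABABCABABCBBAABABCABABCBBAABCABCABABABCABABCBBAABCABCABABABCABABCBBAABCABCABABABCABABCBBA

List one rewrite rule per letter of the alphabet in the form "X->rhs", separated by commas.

  step 0 ⇒ step 1: CAAC ⇒ BBA·AB·AB·BBA
    A ↦ AB
    C ↦ BBA
    B ↦ ABC  (constrained at step 1)

A->AB, B->ABC, C->BBA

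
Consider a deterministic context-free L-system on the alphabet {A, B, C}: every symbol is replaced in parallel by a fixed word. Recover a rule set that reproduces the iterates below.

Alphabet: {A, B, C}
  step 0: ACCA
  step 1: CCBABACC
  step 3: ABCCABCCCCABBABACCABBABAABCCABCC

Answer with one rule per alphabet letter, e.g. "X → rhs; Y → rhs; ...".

A->CC, B->AB, C->BA

  step 0 ⇒ step 1: ACCA ⇒ CC·BA·BA·CC
    A ↦ CC
    C ↦ BA
    B ↦ AB  (constrained at step 1)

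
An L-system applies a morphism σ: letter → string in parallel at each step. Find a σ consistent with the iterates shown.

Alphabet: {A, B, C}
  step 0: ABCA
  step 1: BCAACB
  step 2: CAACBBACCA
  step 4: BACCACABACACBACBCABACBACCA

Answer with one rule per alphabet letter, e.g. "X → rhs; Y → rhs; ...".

A->B, B->CA, C->AC

  step 1 ⇒ step 2: BCAACB ⇒ CA·AC·B·B·AC·CA
    A ↦ B
    B ↦ CA
    C ↦ AC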